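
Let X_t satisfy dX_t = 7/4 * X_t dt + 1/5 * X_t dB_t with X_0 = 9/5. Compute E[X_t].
E[X_t] = 9*exp(7*t/4)/5

For GBM dX = mu X dt + sigma X dB with X_0 = x_0, apply Itô to Y = log X: dY = (mu - sigma^2/2) dt + sigma dB, so Y_t = log(x_0) + (mu - sigma^2/2) t + sigma B_t and hence X_t = x_0 * exp((mu - sigma^2/2) t + sigma B_t).
With mu = 7/4, sigma = 1/5, x_0 = 9/5, this gives:
  X_t = 9/5 * exp((173/100) * t + (1/5) * B_t).
Since sigma*B_t ~ Normal(0, sigma^2 t), E[exp(sigma*B_t)] = exp(sigma^2 t / 2); so E[X_t] = x_0 * exp((mu - sigma^2/2) t) * exp(sigma^2 t / 2) = x_0 * exp(mu t) = 9*exp(7*t/4)/5.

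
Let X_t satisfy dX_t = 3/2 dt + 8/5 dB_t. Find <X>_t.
<X>_t = 64*t/25

For an Itô process dX_t = a(t) dt + b(t) dB_t, the quadratic variation is <X>_t = int_0^t b(s)^2 ds (the drift term does not contribute). Here b(s) = 8/5, so
  b(s)^2 = 64/25.
Integrating from 0 to t:
  <X>_t = int_0^t (64/25) ds = 64*t/25.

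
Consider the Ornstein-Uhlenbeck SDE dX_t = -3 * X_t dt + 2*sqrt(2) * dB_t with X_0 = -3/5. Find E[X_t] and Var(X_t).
E[X_t] = -3*exp(-3*t)/5; Var(X_t) = 4/3 - 4*exp(-6*t)/3

The OU SDE dX = -theta X dt + sigma dB admits the integrating factor exp(theta t): d(exp(theta t) X_t) = sigma exp(theta t) dB_t. Integrating from 0 to t:
  X_t = x_0 * exp(-theta t) + sigma * int_0^t exp(-theta (t-s)) dB_s.
The Itô integral has mean 0 and (by the Itô isometry) variance sigma^2 * int_0^t exp(-2 theta (t - s)) ds = sigma^2 * (1 - exp(-2 theta t)) / (2 theta).
With theta = 3, sigma = 2*sqrt(2), x_0 = -3/5:
  E[X_t] = -3/5 * exp(-3 t) = -3*exp(-3*t)/5
  Var(X_t) = (2*sqrt(2))^2 * (1 - exp(-2*3 t)) / (2 * 3) = 4/3 - 4*exp(-6*t)/3.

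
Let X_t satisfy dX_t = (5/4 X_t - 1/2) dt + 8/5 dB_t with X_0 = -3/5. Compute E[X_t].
E[X_t] = 2/5 - exp(5*t/4)

Taking expectations and using E[dB_t] = 0, the mean m(t) = E[X_t] satisfies the ODE m'(t) = a m(t) + b with m(0) = x_0. With a = 5/4, b = -1/2, x_0 = -3/5, the solution is
  m(t) = x_0 * exp(a t) + (b/a) * (exp(a t) - 1)
       = (-3/5) * exp((5/4) t) + ((-1/2)/(5/4)) * (exp((5/4) t) - 1)
       = 2/5 - exp(5*t/4).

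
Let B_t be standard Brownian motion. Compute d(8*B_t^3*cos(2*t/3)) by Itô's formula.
d(8*B_t^3*cos(2*t/3)) = (-16*B_t^3*sin(2*t/3)/3 + 24*B_t*cos(2*t/3)) dt + (24*B_t^2*cos(2*t/3)) dB_t

Itô's formula for f(t, x): d f(t, B_t) = (f_t + (1/2) f_xx) dt + f_x dB_t. Compute partials of f(t, x) = 8*x^3*cos(2*t/3):
  f_t(t,x)  = -16*x^3*sin(2*t/3)/3
  f_x(t,x)  = 24*x^2*cos(2*t/3)
  f_xx(t,x) = 48*x*cos(2*t/3)
Assemble drift = f_t + (1/2) f_xx = -16*x^3*sin(2*t/3)/3 + 24*x*cos(2*t/3) and diffusion = f_x = 24*x^2*cos(2*t/3). Substituting x = B_t:
  d(8*B_t^3*cos(2*t/3)) = (-16*B_t^3*sin(2*t/3)/3 + 24*B_t*cos(2*t/3)) dt + (24*B_t^2*cos(2*t/3)) dB_t.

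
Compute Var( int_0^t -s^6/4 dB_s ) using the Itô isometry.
Var = t^13/208

The Itô integral of a deterministic integrand f(s) has mean 0 because each increment f(s) * (B_{s+ds} - B_s) has mean 0. By the Itô isometry:
  Var( int_0^t f(s) dB_s ) = E[ (int_0^t f(s) dB_s)^2 ] = int_0^t f(s)^2 ds.
Here f(s) = -s^6/4, so f(s)^2 = s^12/16. Integrate:
  int_0^t (s^12/16) ds = t^13/208.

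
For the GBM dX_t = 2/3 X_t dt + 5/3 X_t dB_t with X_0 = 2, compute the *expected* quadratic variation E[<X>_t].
E[<X>_t] = 100*exp(37*t/9)/37 - 100/37

<X>_t = int_0^t ((5/3) * X_s)^2 ds. Taking expectation inside the integral: E[<X>_t] = (5/3)^2 * int_0^t E[X_s^2] ds. For GBM, E[X_s^2] = x_0^2 * exp((2 mu + sigma^2) s). Integrating:
  E[<X>_t] = (5/3)^2 * 2^2 * (exp((2*(2/3) + (5/3)^2) t) - 1) / (2*(2/3) + (5/3)^2)
           = (5/3)^2 * 2^2 * (exp((37/9) t) - 1) / (37/9) = 100*exp(37*t/9)/37 - 100/37.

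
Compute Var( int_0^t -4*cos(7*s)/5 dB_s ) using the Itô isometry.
Var = 8*t/25 + 4*sin(14*t)/175

The Itô integral of a deterministic integrand f(s) has mean 0 because each increment f(s) * (B_{s+ds} - B_s) has mean 0. By the Itô isometry:
  Var( int_0^t f(s) dB_s ) = E[ (int_0^t f(s) dB_s)^2 ] = int_0^t f(s)^2 ds.
Here f(s) = -4*cos(7*s)/5, so f(s)^2 = 16*cos(7*s)^2/25. Integrate:
  int_0^t (16*cos(7*s)^2/25) ds = 8*t/25 + 4*sin(14*t)/175.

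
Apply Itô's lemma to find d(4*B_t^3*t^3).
d(4*B_t^3*t^3) = (12*B_t*t^2*(B_t^2 + t)) dt + (12*B_t^2*t^3) dB_t

Itô's formula for f(t, x): d f(t, B_t) = (f_t + (1/2) f_xx) dt + f_x dB_t. Compute partials of f(t, x) = 4*t^3*x^3:
  f_t(t,x)  = 12*t^2*x^3
  f_x(t,x)  = 12*t^3*x^2
  f_xx(t,x) = 24*t^3*x
Assemble drift = f_t + (1/2) f_xx = 12*t^2*x*(t + x^2) and diffusion = f_x = 12*t^3*x^2. Substituting x = B_t:
  d(4*B_t^3*t^3) = (12*B_t*t^2*(B_t^2 + t)) dt + (12*B_t^2*t^3) dB_t.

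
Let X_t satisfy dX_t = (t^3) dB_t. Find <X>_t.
<X>_t = t^7/7

For an Itô process dX_t = a(t) dt + b(t) dB_t, the quadratic variation is <X>_t = int_0^t b(s)^2 ds (the drift term does not contribute). Here b(s) = s^3, so
  b(s)^2 = s^6.
Integrating from 0 to t:
  <X>_t = int_0^t (s^6) ds = t^7/7.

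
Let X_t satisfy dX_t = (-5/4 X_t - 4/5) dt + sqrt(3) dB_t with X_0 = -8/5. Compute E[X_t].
E[X_t] = -16/25 - 24*exp(-5*t/4)/25

Taking expectations and using E[dB_t] = 0, the mean m(t) = E[X_t] satisfies the ODE m'(t) = a m(t) + b with m(0) = x_0. With a = -5/4, b = -4/5, x_0 = -8/5, the solution is
  m(t) = x_0 * exp(a t) + (b/a) * (exp(a t) - 1)
       = (-8/5) * exp((-5/4) t) + ((-4/5)/(-5/4)) * (exp((-5/4) t) - 1)
       = -16/25 - 24*exp(-5*t/4)/25.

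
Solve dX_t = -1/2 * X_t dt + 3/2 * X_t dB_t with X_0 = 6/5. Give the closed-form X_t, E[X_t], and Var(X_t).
X_t = 6/5 * exp((-13/8) t + (3/2) B_t); E[X_t] = 6*exp(-t/2)/5; Var(X_t) = (36*exp(9*t/4) - 36)*exp(-t)/25

For GBM dX = mu X dt + sigma X dB with X_0 = x_0, apply Itô to Y = log X: dY = (mu - sigma^2/2) dt + sigma dB, so Y_t = log(x_0) + (mu - sigma^2/2) t + sigma B_t and hence X_t = x_0 * exp((mu - sigma^2/2) t + sigma B_t).
With mu = -1/2, sigma = 3/2, x_0 = 6/5, this gives:
  X_t = 6/5 * exp((-13/8) * t + (3/2) * B_t).
Since sigma*B_t ~ Normal(0, sigma^2 t), E[exp(sigma*B_t)] = exp(sigma^2 t / 2); so E[X_t] = x_0 * exp((mu - sigma^2/2) t) * exp(sigma^2 t / 2) = x_0 * exp(mu t) = 6*exp(-t/2)/5.
Var(X_t) = E[X_t^2] - (E[X_t])^2 = x_0^2 * exp(2 mu t) * (exp(sigma^2 t) - 1) = (36*exp(9*t/4) - 36)*exp(-t)/25.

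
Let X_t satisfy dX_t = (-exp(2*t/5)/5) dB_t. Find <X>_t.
<X>_t = exp(4*t/5)/20 - 1/20

For an Itô process dX_t = a(t) dt + b(t) dB_t, the quadratic variation is <X>_t = int_0^t b(s)^2 ds (the drift term does not contribute). Here b(s) = -exp(2*s/5)/5, so
  b(s)^2 = exp(4*s/5)/25.
Integrating from 0 to t:
  <X>_t = int_0^t (exp(4*s/5)/25) ds = exp(4*t/5)/20 - 1/20.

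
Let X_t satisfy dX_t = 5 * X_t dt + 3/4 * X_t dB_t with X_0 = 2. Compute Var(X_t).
Var(X_t) = 4*(exp(9*t/16) - 1)*exp(10*t)

For GBM dX = mu X dt + sigma X dB with X_0 = x_0, apply Itô to Y = log X: dY = (mu - sigma^2/2) dt + sigma dB, so Y_t = log(x_0) + (mu - sigma^2/2) t + sigma B_t and hence X_t = x_0 * exp((mu - sigma^2/2) t + sigma B_t).
With mu = 5, sigma = 3/4, x_0 = 2, this gives:
  X_t = 2 * exp((151/32) * t + (3/4) * B_t).
Since sigma*B_t ~ Normal(0, sigma^2 t), E[exp(sigma*B_t)] = exp(sigma^2 t / 2); so E[X_t] = x_0 * exp((mu - sigma^2/2) t) * exp(sigma^2 t / 2) = x_0 * exp(mu t) = 2*exp(5*t).
Var(X_t) = E[X_t^2] - (E[X_t])^2 = x_0^2 * exp(2 mu t) * (exp(sigma^2 t) - 1) = 4*(exp(9*t/16) - 1)*exp(10*t).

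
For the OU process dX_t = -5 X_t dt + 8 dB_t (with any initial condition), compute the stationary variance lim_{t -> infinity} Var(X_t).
lim Var(X_t) = 32/5

The OU SDE dX = -theta X dt + sigma dB admits the integrating factor exp(theta t): d(exp(theta t) X_t) = sigma exp(theta t) dB_t. Integrating from 0 to t gives X_t = x_0 * exp(-theta t) + sigma * int_0^t exp(-theta (t-s)) dB_s for any initial x_0. The Itô integral has variance (by the Itô isometry) sigma^2 * int_0^t exp(-2 theta (t - s)) ds = sigma^2 * (1 - exp(-2 theta t)) / (2 theta), independent of x_0.
With theta = 5, sigma = 8:
  Var(X_t) = (8)^2 * (1 - exp(-2*5 t)) / (2 * 5) = 32/5 - 32*exp(-10*t)/5.
As t -> infinity, exp(-2*5 t) -> 0, so the stationary variance is sigma^2 / (2 theta) = 32/5.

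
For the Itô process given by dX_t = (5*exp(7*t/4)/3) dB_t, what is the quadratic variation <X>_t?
<X>_t = 50*exp(7*t/2)/63 - 50/63

For an Itô process dX_t = a(t) dt + b(t) dB_t, the quadratic variation is <X>_t = int_0^t b(s)^2 ds (the drift term does not contribute). Here b(s) = 5*exp(7*s/4)/3, so
  b(s)^2 = 25*exp(7*s/2)/9.
Integrating from 0 to t:
  <X>_t = int_0^t (25*exp(7*s/2)/9) ds = 50*exp(7*t/2)/63 - 50/63.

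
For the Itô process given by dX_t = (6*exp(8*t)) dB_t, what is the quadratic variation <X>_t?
<X>_t = 9*exp(16*t)/4 - 9/4

For an Itô process dX_t = a(t) dt + b(t) dB_t, the quadratic variation is <X>_t = int_0^t b(s)^2 ds (the drift term does not contribute). Here b(s) = 6*exp(8*s), so
  b(s)^2 = 36*exp(16*s).
Integrating from 0 to t:
  <X>_t = int_0^t (36*exp(16*s)) ds = 9*exp(16*t)/4 - 9/4.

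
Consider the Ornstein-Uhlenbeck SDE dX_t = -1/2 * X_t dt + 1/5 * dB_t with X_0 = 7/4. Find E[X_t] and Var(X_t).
E[X_t] = 7*exp(-t/2)/4; Var(X_t) = (exp(t) - 1)*exp(-t)/25

The OU SDE dX = -theta X dt + sigma dB admits the integrating factor exp(theta t): d(exp(theta t) X_t) = sigma exp(theta t) dB_t. Integrating from 0 to t:
  X_t = x_0 * exp(-theta t) + sigma * int_0^t exp(-theta (t-s)) dB_s.
The Itô integral has mean 0 and (by the Itô isometry) variance sigma^2 * int_0^t exp(-2 theta (t - s)) ds = sigma^2 * (1 - exp(-2 theta t)) / (2 theta).
With theta = 1/2, sigma = 1/5, x_0 = 7/4:
  E[X_t] = 7/4 * exp(-1/2 t) = 7*exp(-t/2)/4
  Var(X_t) = (1/5)^2 * (1 - exp(-2*1/2 t)) / (2 * 1/2) = (exp(t) - 1)*exp(-t)/25.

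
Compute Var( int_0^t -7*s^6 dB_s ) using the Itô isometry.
Var = 49*t^13/13

The Itô integral of a deterministic integrand f(s) has mean 0 because each increment f(s) * (B_{s+ds} - B_s) has mean 0. By the Itô isometry:
  Var( int_0^t f(s) dB_s ) = E[ (int_0^t f(s) dB_s)^2 ] = int_0^t f(s)^2 ds.
Here f(s) = -7*s^6, so f(s)^2 = 49*s^12. Integrate:
  int_0^t (49*s^12) ds = 49*t^13/13.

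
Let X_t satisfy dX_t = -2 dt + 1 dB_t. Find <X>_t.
<X>_t = t

For an Itô process dX_t = a(t) dt + b(t) dB_t, the quadratic variation is <X>_t = int_0^t b(s)^2 ds (the drift term does not contribute). Here b(s) = 1, so
  b(s)^2 = 1.
Integrating from 0 to t:
  <X>_t = int_0^t (1) ds = t.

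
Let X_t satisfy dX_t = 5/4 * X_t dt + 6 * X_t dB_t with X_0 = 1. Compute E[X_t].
E[X_t] = exp(5*t/4)

For GBM dX = mu X dt + sigma X dB with X_0 = x_0, apply Itô to Y = log X: dY = (mu - sigma^2/2) dt + sigma dB, so Y_t = log(x_0) + (mu - sigma^2/2) t + sigma B_t and hence X_t = x_0 * exp((mu - sigma^2/2) t + sigma B_t).
With mu = 5/4, sigma = 6, x_0 = 1, this gives:
  X_t = 1 * exp((-67/4) * t + (6) * B_t).
Since sigma*B_t ~ Normal(0, sigma^2 t), E[exp(sigma*B_t)] = exp(sigma^2 t / 2); so E[X_t] = x_0 * exp((mu - sigma^2/2) t) * exp(sigma^2 t / 2) = x_0 * exp(mu t) = exp(5*t/4).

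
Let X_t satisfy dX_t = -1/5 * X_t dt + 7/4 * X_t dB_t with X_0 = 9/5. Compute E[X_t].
E[X_t] = 9*exp(-t/5)/5

For GBM dX = mu X dt + sigma X dB with X_0 = x_0, apply Itô to Y = log X: dY = (mu - sigma^2/2) dt + sigma dB, so Y_t = log(x_0) + (mu - sigma^2/2) t + sigma B_t and hence X_t = x_0 * exp((mu - sigma^2/2) t + sigma B_t).
With mu = -1/5, sigma = 7/4, x_0 = 9/5, this gives:
  X_t = 9/5 * exp((-277/160) * t + (7/4) * B_t).
Since sigma*B_t ~ Normal(0, sigma^2 t), E[exp(sigma*B_t)] = exp(sigma^2 t / 2); so E[X_t] = x_0 * exp((mu - sigma^2/2) t) * exp(sigma^2 t / 2) = x_0 * exp(mu t) = 9*exp(-t/5)/5.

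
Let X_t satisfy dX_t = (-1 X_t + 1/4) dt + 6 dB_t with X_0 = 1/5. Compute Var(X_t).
Var(X_t) = 18 - 18*exp(-2*t)

The variance V(t) = Var(X_t) satisfies V'(t) = 2 a V(t) + c^2 with V(0) = 0 (drift coefficient is linear in X, diffusion is constant). With a = -1, c = 6, the solution is
  V(t) = (c^2 / (2 a)) * (exp(2 a t) - 1)
       = (6^2 / (2*(-1))) * (exp((-2) t) - 1)
       = 18 - 18*exp(-2*t).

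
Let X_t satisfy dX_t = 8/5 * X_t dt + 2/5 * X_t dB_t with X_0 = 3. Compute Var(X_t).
Var(X_t) = 9*(exp(4*t/25) - 1)*exp(16*t/5)

For GBM dX = mu X dt + sigma X dB with X_0 = x_0, apply Itô to Y = log X: dY = (mu - sigma^2/2) dt + sigma dB, so Y_t = log(x_0) + (mu - sigma^2/2) t + sigma B_t and hence X_t = x_0 * exp((mu - sigma^2/2) t + sigma B_t).
With mu = 8/5, sigma = 2/5, x_0 = 3, this gives:
  X_t = 3 * exp((38/25) * t + (2/5) * B_t).
Since sigma*B_t ~ Normal(0, sigma^2 t), E[exp(sigma*B_t)] = exp(sigma^2 t / 2); so E[X_t] = x_0 * exp((mu - sigma^2/2) t) * exp(sigma^2 t / 2) = x_0 * exp(mu t) = 3*exp(8*t/5).
Var(X_t) = E[X_t^2] - (E[X_t])^2 = x_0^2 * exp(2 mu t) * (exp(sigma^2 t) - 1) = 9*(exp(4*t/25) - 1)*exp(16*t/5).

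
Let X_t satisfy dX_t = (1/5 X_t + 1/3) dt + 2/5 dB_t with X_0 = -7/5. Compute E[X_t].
E[X_t] = 4*exp(t/5)/15 - 5/3

Taking expectations and using E[dB_t] = 0, the mean m(t) = E[X_t] satisfies the ODE m'(t) = a m(t) + b with m(0) = x_0. With a = 1/5, b = 1/3, x_0 = -7/5, the solution is
  m(t) = x_0 * exp(a t) + (b/a) * (exp(a t) - 1)
       = (-7/5) * exp((1/5) t) + ((1/3)/(1/5)) * (exp((1/5) t) - 1)
       = 4*exp(t/5)/15 - 5/3.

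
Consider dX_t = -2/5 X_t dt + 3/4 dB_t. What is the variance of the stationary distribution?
lim Var(X_t) = 45/64

The OU SDE dX = -theta X dt + sigma dB admits the integrating factor exp(theta t): d(exp(theta t) X_t) = sigma exp(theta t) dB_t. Integrating from 0 to t gives X_t = x_0 * exp(-theta t) + sigma * int_0^t exp(-theta (t-s)) dB_s for any initial x_0. The Itô integral has variance (by the Itô isometry) sigma^2 * int_0^t exp(-2 theta (t - s)) ds = sigma^2 * (1 - exp(-2 theta t)) / (2 theta), independent of x_0.
With theta = 2/5, sigma = 3/4:
  Var(X_t) = (3/4)^2 * (1 - exp(-2*2/5 t)) / (2 * 2/5) = 45/64 - 45*exp(-4*t/5)/64.
As t -> infinity, exp(-2*2/5 t) -> 0, so the stationary variance is sigma^2 / (2 theta) = 45/64.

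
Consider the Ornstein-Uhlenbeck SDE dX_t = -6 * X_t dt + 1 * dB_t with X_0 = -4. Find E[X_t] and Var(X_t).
E[X_t] = -4*exp(-6*t); Var(X_t) = 1/12 - exp(-12*t)/12

The OU SDE dX = -theta X dt + sigma dB admits the integrating factor exp(theta t): d(exp(theta t) X_t) = sigma exp(theta t) dB_t. Integrating from 0 to t:
  X_t = x_0 * exp(-theta t) + sigma * int_0^t exp(-theta (t-s)) dB_s.
The Itô integral has mean 0 and (by the Itô isometry) variance sigma^2 * int_0^t exp(-2 theta (t - s)) ds = sigma^2 * (1 - exp(-2 theta t)) / (2 theta).
With theta = 6, sigma = 1, x_0 = -4:
  E[X_t] = -4 * exp(-6 t) = -4*exp(-6*t)
  Var(X_t) = (1)^2 * (1 - exp(-2*6 t)) / (2 * 6) = 1/12 - exp(-12*t)/12.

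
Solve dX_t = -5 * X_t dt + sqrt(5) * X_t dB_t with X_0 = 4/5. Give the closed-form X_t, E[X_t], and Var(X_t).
X_t = 4/5 * exp((-15/2) t + (sqrt(5)) B_t); E[X_t] = 4*exp(-5*t)/5; Var(X_t) = (16*exp(5*t) - 16)*exp(-10*t)/25

For GBM dX = mu X dt + sigma X dB with X_0 = x_0, apply Itô to Y = log X: dY = (mu - sigma^2/2) dt + sigma dB, so Y_t = log(x_0) + (mu - sigma^2/2) t + sigma B_t and hence X_t = x_0 * exp((mu - sigma^2/2) t + sigma B_t).
With mu = -5, sigma = sqrt(5), x_0 = 4/5, this gives:
  X_t = 4/5 * exp((-15/2) * t + (sqrt(5)) * B_t).
Since sigma*B_t ~ Normal(0, sigma^2 t), E[exp(sigma*B_t)] = exp(sigma^2 t / 2); so E[X_t] = x_0 * exp((mu - sigma^2/2) t) * exp(sigma^2 t / 2) = x_0 * exp(mu t) = 4*exp(-5*t)/5.
Var(X_t) = E[X_t^2] - (E[X_t])^2 = x_0^2 * exp(2 mu t) * (exp(sigma^2 t) - 1) = (16*exp(5*t) - 16)*exp(-10*t)/25.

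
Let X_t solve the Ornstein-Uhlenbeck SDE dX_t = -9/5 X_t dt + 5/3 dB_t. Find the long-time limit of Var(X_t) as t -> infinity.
lim Var(X_t) = 125/162

The OU SDE dX = -theta X dt + sigma dB admits the integrating factor exp(theta t): d(exp(theta t) X_t) = sigma exp(theta t) dB_t. Integrating from 0 to t gives X_t = x_0 * exp(-theta t) + sigma * int_0^t exp(-theta (t-s)) dB_s for any initial x_0. The Itô integral has variance (by the Itô isometry) sigma^2 * int_0^t exp(-2 theta (t - s)) ds = sigma^2 * (1 - exp(-2 theta t)) / (2 theta), independent of x_0.
With theta = 9/5, sigma = 5/3:
  Var(X_t) = (5/3)^2 * (1 - exp(-2*9/5 t)) / (2 * 9/5) = 125/162 - 125*exp(-18*t/5)/162.
As t -> infinity, exp(-2*9/5 t) -> 0, so the stationary variance is sigma^2 / (2 theta) = 125/162.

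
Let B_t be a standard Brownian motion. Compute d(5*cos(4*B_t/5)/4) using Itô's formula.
d(5*cos(4*B_t/5)/4) = (-2*cos(4*B_t/5)/5) dt + (-sin(4*B_t/5)) dB_t

Itô's formula for f(B_t) gives d f(B_t) = f'(B_t) dB_t + (1/2) f''(B_t) dt. Compute derivatives of f(x) = 5*cos(4*x/5)/4:
  f'(x)  = -sin(4*x/5)
  f''(x) = -4*cos(4*x/5)/5
Substitute x = B_t and multiply the f'' term by 1/2:
  drift     = (1/2) * (-4*cos(4*x/5)/5) evaluated at B_t = -2*cos(4*B_t/5)/5
  diffusion = (-sin(4*x/5)) evaluated at B_t = -sin(4*B_t/5)
Therefore d(5*cos(4*B_t/5)/4) = (-2*cos(4*B_t/5)/5) dt + (-sin(4*B_t/5)) dB_t.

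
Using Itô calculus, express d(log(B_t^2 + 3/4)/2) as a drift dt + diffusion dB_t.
d(log(B_t^2 + 3/4)/2) = (2*(3 - 4*B_t^2)/(4*B_t^2 + 3)^2) dt + (4*B_t/(4*B_t^2 + 3)) dB_t

Itô's formula for f(B_t) gives d f(B_t) = f'(B_t) dB_t + (1/2) f''(B_t) dt. Compute derivatives of f(x) = log(x^2 + 3/4)/2:
  f'(x)  = 4*x/(4*x^2 + 3)
  f''(x) = 4*(3 - 4*x^2)/(4*x^2 + 3)^2
Substitute x = B_t and multiply the f'' term by 1/2:
  drift     = (1/2) * (4*(3 - 4*x^2)/(4*x^2 + 3)^2) evaluated at B_t = 2*(3 - 4*B_t^2)/(4*B_t^2 + 3)^2
  diffusion = (4*x/(4*x^2 + 3)) evaluated at B_t = 4*B_t/(4*B_t^2 + 3)
Therefore d(log(B_t^2 + 3/4)/2) = (2*(3 - 4*B_t^2)/(4*B_t^2 + 3)^2) dt + (4*B_t/(4*B_t^2 + 3)) dB_t.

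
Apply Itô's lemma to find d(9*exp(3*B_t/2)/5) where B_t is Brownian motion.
d(9*exp(3*B_t/2)/5) = (81*exp(3*B_t/2)/40) dt + (27*exp(3*B_t/2)/10) dB_t

Itô's formula for f(B_t) gives d f(B_t) = f'(B_t) dB_t + (1/2) f''(B_t) dt. Compute derivatives of f(x) = 9*exp(3*x/2)/5:
  f'(x)  = 27*exp(3*x/2)/10
  f''(x) = 81*exp(3*x/2)/20
Substitute x = B_t and multiply the f'' term by 1/2:
  drift     = (1/2) * (81*exp(3*x/2)/20) evaluated at B_t = 81*exp(3*B_t/2)/40
  diffusion = (27*exp(3*x/2)/10) evaluated at B_t = 27*exp(3*B_t/2)/10
Therefore d(9*exp(3*B_t/2)/5) = (81*exp(3*B_t/2)/40) dt + (27*exp(3*B_t/2)/10) dB_t.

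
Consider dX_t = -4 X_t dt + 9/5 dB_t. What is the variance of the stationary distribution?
lim Var(X_t) = 81/200

The OU SDE dX = -theta X dt + sigma dB admits the integrating factor exp(theta t): d(exp(theta t) X_t) = sigma exp(theta t) dB_t. Integrating from 0 to t gives X_t = x_0 * exp(-theta t) + sigma * int_0^t exp(-theta (t-s)) dB_s for any initial x_0. The Itô integral has variance (by the Itô isometry) sigma^2 * int_0^t exp(-2 theta (t - s)) ds = sigma^2 * (1 - exp(-2 theta t)) / (2 theta), independent of x_0.
With theta = 4, sigma = 9/5:
  Var(X_t) = (9/5)^2 * (1 - exp(-2*4 t)) / (2 * 4) = 81/200 - 81*exp(-8*t)/200.
As t -> infinity, exp(-2*4 t) -> 0, so the stationary variance is sigma^2 / (2 theta) = 81/200.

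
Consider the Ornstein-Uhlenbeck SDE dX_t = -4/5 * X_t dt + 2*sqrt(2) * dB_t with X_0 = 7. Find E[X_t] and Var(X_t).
E[X_t] = 7*exp(-4*t/5); Var(X_t) = 5 - 5*exp(-8*t/5)

The OU SDE dX = -theta X dt + sigma dB admits the integrating factor exp(theta t): d(exp(theta t) X_t) = sigma exp(theta t) dB_t. Integrating from 0 to t:
  X_t = x_0 * exp(-theta t) + sigma * int_0^t exp(-theta (t-s)) dB_s.
The Itô integral has mean 0 and (by the Itô isometry) variance sigma^2 * int_0^t exp(-2 theta (t - s)) ds = sigma^2 * (1 - exp(-2 theta t)) / (2 theta).
With theta = 4/5, sigma = 2*sqrt(2), x_0 = 7:
  E[X_t] = 7 * exp(-4/5 t) = 7*exp(-4*t/5)
  Var(X_t) = (2*sqrt(2))^2 * (1 - exp(-2*4/5 t)) / (2 * 4/5) = 5 - 5*exp(-8*t/5).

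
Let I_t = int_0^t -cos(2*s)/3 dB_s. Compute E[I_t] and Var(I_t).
E[I_t] = 0; Var(I_t) = t/18 + sin(4*t)/72

The Itô integral of a deterministic integrand f(s) has mean 0 because each increment f(s) * (B_{s+ds} - B_s) has mean 0. By the Itô isometry:
  Var( int_0^t f(s) dB_s ) = E[ (int_0^t f(s) dB_s)^2 ] = int_0^t f(s)^2 ds.
Here f(s) = -cos(2*s)/3, so f(s)^2 = cos(2*s)^2/9. Integrate:
  int_0^t (cos(2*s)^2/9) ds = t/18 + sin(4*t)/72.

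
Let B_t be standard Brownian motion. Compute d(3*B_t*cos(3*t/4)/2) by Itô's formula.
d(3*B_t*cos(3*t/4)/2) = (-9*B_t*sin(3*t/4)/8) dt + (3*cos(3*t/4)/2) dB_t

Itô's formula for f(t, x): d f(t, B_t) = (f_t + (1/2) f_xx) dt + f_x dB_t. Compute partials of f(t, x) = 3*x*cos(3*t/4)/2:
  f_t(t,x)  = -9*x*sin(3*t/4)/8
  f_x(t,x)  = 3*cos(3*t/4)/2
  f_xx(t,x) = 0
Assemble drift = f_t + (1/2) f_xx = -9*x*sin(3*t/4)/8 and diffusion = f_x = 3*cos(3*t/4)/2. Substituting x = B_t:
  d(3*B_t*cos(3*t/4)/2) = (-9*B_t*sin(3*t/4)/8) dt + (3*cos(3*t/4)/2) dB_t.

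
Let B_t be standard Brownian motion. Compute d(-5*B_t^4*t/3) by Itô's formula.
d(-5*B_t^4*t/3) = (5*B_t^2*(-B_t^2 - 6*t)/3) dt + (-20*B_t^3*t/3) dB_t

Itô's formula for f(t, x): d f(t, B_t) = (f_t + (1/2) f_xx) dt + f_x dB_t. Compute partials of f(t, x) = -5*t*x^4/3:
  f_t(t,x)  = -5*x^4/3
  f_x(t,x)  = -20*t*x^3/3
  f_xx(t,x) = -20*t*x^2
Assemble drift = f_t + (1/2) f_xx = 5*x^2*(-6*t - x^2)/3 and diffusion = f_x = -20*t*x^3/3. Substituting x = B_t:
  d(-5*B_t^4*t/3) = (5*B_t^2*(-B_t^2 - 6*t)/3) dt + (-20*B_t^3*t/3) dB_t.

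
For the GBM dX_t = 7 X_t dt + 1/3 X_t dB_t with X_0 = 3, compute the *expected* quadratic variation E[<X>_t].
E[<X>_t] = 9*exp(127*t/9)/127 - 9/127

<X>_t = int_0^t ((1/3) * X_s)^2 ds. Taking expectation inside the integral: E[<X>_t] = (1/3)^2 * int_0^t E[X_s^2] ds. For GBM, E[X_s^2] = x_0^2 * exp((2 mu + sigma^2) s). Integrating:
  E[<X>_t] = (1/3)^2 * 3^2 * (exp((2*7 + (1/3)^2) t) - 1) / (2*7 + (1/3)^2)
           = (1/3)^2 * 3^2 * (exp((127/9) t) - 1) / (127/9) = 9*exp(127*t/9)/127 - 9/127.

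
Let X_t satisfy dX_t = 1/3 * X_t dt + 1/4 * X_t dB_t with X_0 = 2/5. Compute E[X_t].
E[X_t] = 2*exp(t/3)/5

For GBM dX = mu X dt + sigma X dB with X_0 = x_0, apply Itô to Y = log X: dY = (mu - sigma^2/2) dt + sigma dB, so Y_t = log(x_0) + (mu - sigma^2/2) t + sigma B_t and hence X_t = x_0 * exp((mu - sigma^2/2) t + sigma B_t).
With mu = 1/3, sigma = 1/4, x_0 = 2/5, this gives:
  X_t = 2/5 * exp((29/96) * t + (1/4) * B_t).
Since sigma*B_t ~ Normal(0, sigma^2 t), E[exp(sigma*B_t)] = exp(sigma^2 t / 2); so E[X_t] = x_0 * exp((mu - sigma^2/2) t) * exp(sigma^2 t / 2) = x_0 * exp(mu t) = 2*exp(t/3)/5.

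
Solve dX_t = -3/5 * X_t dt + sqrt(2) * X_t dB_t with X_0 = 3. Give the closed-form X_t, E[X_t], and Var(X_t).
X_t = 3 * exp((-8/5) t + (sqrt(2)) B_t); E[X_t] = 3*exp(-3*t/5); Var(X_t) = (9*exp(2*t) - 9)*exp(-6*t/5)

For GBM dX = mu X dt + sigma X dB with X_0 = x_0, apply Itô to Y = log X: dY = (mu - sigma^2/2) dt + sigma dB, so Y_t = log(x_0) + (mu - sigma^2/2) t + sigma B_t and hence X_t = x_0 * exp((mu - sigma^2/2) t + sigma B_t).
With mu = -3/5, sigma = sqrt(2), x_0 = 3, this gives:
  X_t = 3 * exp((-8/5) * t + (sqrt(2)) * B_t).
Since sigma*B_t ~ Normal(0, sigma^2 t), E[exp(sigma*B_t)] = exp(sigma^2 t / 2); so E[X_t] = x_0 * exp((mu - sigma^2/2) t) * exp(sigma^2 t / 2) = x_0 * exp(mu t) = 3*exp(-3*t/5).
Var(X_t) = E[X_t^2] - (E[X_t])^2 = x_0^2 * exp(2 mu t) * (exp(sigma^2 t) - 1) = (9*exp(2*t) - 9)*exp(-6*t/5).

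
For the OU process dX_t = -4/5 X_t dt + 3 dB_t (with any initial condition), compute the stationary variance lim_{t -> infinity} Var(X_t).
lim Var(X_t) = 45/8

The OU SDE dX = -theta X dt + sigma dB admits the integrating factor exp(theta t): d(exp(theta t) X_t) = sigma exp(theta t) dB_t. Integrating from 0 to t gives X_t = x_0 * exp(-theta t) + sigma * int_0^t exp(-theta (t-s)) dB_s for any initial x_0. The Itô integral has variance (by the Itô isometry) sigma^2 * int_0^t exp(-2 theta (t - s)) ds = sigma^2 * (1 - exp(-2 theta t)) / (2 theta), independent of x_0.
With theta = 4/5, sigma = 3:
  Var(X_t) = (3)^2 * (1 - exp(-2*4/5 t)) / (2 * 4/5) = 45/8 - 45*exp(-8*t/5)/8.
As t -> infinity, exp(-2*4/5 t) -> 0, so the stationary variance is sigma^2 / (2 theta) = 45/8.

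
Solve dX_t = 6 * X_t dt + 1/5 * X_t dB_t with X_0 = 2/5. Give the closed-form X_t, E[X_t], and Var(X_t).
X_t = 2/5 * exp((299/50) t + (1/5) B_t); E[X_t] = 2*exp(6*t)/5; Var(X_t) = 4*(exp(t/25) - 1)*exp(12*t)/25

For GBM dX = mu X dt + sigma X dB with X_0 = x_0, apply Itô to Y = log X: dY = (mu - sigma^2/2) dt + sigma dB, so Y_t = log(x_0) + (mu - sigma^2/2) t + sigma B_t and hence X_t = x_0 * exp((mu - sigma^2/2) t + sigma B_t).
With mu = 6, sigma = 1/5, x_0 = 2/5, this gives:
  X_t = 2/5 * exp((299/50) * t + (1/5) * B_t).
Since sigma*B_t ~ Normal(0, sigma^2 t), E[exp(sigma*B_t)] = exp(sigma^2 t / 2); so E[X_t] = x_0 * exp((mu - sigma^2/2) t) * exp(sigma^2 t / 2) = x_0 * exp(mu t) = 2*exp(6*t)/5.
Var(X_t) = E[X_t^2] - (E[X_t])^2 = x_0^2 * exp(2 mu t) * (exp(sigma^2 t) - 1) = 4*(exp(t/25) - 1)*exp(12*t)/25.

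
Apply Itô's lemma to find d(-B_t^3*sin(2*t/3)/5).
d(-B_t^3*sin(2*t/3)/5) = (-B_t*(2*B_t^2*cos(2*t/3) + 9*sin(2*t/3))/15) dt + (-3*B_t^2*sin(2*t/3)/5) dB_t

Itô's formula for f(t, x): d f(t, B_t) = (f_t + (1/2) f_xx) dt + f_x dB_t. Compute partials of f(t, x) = -x^3*sin(2*t/3)/5:
  f_t(t,x)  = -2*x^3*cos(2*t/3)/15
  f_x(t,x)  = -3*x^2*sin(2*t/3)/5
  f_xx(t,x) = -6*x*sin(2*t/3)/5
Assemble drift = f_t + (1/2) f_xx = -x*(2*x^2*cos(2*t/3) + 9*sin(2*t/3))/15 and diffusion = f_x = -3*x^2*sin(2*t/3)/5. Substituting x = B_t:
  d(-B_t^3*sin(2*t/3)/5) = (-B_t*(2*B_t^2*cos(2*t/3) + 9*sin(2*t/3))/15) dt + (-3*B_t^2*sin(2*t/3)/5) dB_t.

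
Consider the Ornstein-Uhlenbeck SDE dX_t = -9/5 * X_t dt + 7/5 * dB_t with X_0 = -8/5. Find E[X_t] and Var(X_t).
E[X_t] = -8*exp(-9*t/5)/5; Var(X_t) = 49/90 - 49*exp(-18*t/5)/90

The OU SDE dX = -theta X dt + sigma dB admits the integrating factor exp(theta t): d(exp(theta t) X_t) = sigma exp(theta t) dB_t. Integrating from 0 to t:
  X_t = x_0 * exp(-theta t) + sigma * int_0^t exp(-theta (t-s)) dB_s.
The Itô integral has mean 0 and (by the Itô isometry) variance sigma^2 * int_0^t exp(-2 theta (t - s)) ds = sigma^2 * (1 - exp(-2 theta t)) / (2 theta).
With theta = 9/5, sigma = 7/5, x_0 = -8/5:
  E[X_t] = -8/5 * exp(-9/5 t) = -8*exp(-9*t/5)/5
  Var(X_t) = (7/5)^2 * (1 - exp(-2*9/5 t)) / (2 * 9/5) = 49/90 - 49*exp(-18*t/5)/90.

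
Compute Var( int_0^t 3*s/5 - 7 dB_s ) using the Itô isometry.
Var = t*(3*t^2 - 105*t + 1225)/25

The Itô integral of a deterministic integrand f(s) has mean 0 because each increment f(s) * (B_{s+ds} - B_s) has mean 0. By the Itô isometry:
  Var( int_0^t f(s) dB_s ) = E[ (int_0^t f(s) dB_s)^2 ] = int_0^t f(s)^2 ds.
Here f(s) = 3*s/5 - 7, so f(s)^2 = (3*s - 35)^2/25. Integrate:
  int_0^t ((3*s - 35)^2/25) ds = t*(3*t^2 - 105*t + 1225)/25.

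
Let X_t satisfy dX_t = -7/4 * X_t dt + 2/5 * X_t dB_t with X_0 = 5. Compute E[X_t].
E[X_t] = 5*exp(-7*t/4)

For GBM dX = mu X dt + sigma X dB with X_0 = x_0, apply Itô to Y = log X: dY = (mu - sigma^2/2) dt + sigma dB, so Y_t = log(x_0) + (mu - sigma^2/2) t + sigma B_t and hence X_t = x_0 * exp((mu - sigma^2/2) t + sigma B_t).
With mu = -7/4, sigma = 2/5, x_0 = 5, this gives:
  X_t = 5 * exp((-183/100) * t + (2/5) * B_t).
Since sigma*B_t ~ Normal(0, sigma^2 t), E[exp(sigma*B_t)] = exp(sigma^2 t / 2); so E[X_t] = x_0 * exp((mu - sigma^2/2) t) * exp(sigma^2 t / 2) = x_0 * exp(mu t) = 5*exp(-7*t/4).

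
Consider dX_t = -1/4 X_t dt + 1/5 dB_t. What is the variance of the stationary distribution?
lim Var(X_t) = 2/25

The OU SDE dX = -theta X dt + sigma dB admits the integrating factor exp(theta t): d(exp(theta t) X_t) = sigma exp(theta t) dB_t. Integrating from 0 to t gives X_t = x_0 * exp(-theta t) + sigma * int_0^t exp(-theta (t-s)) dB_s for any initial x_0. The Itô integral has variance (by the Itô isometry) sigma^2 * int_0^t exp(-2 theta (t - s)) ds = sigma^2 * (1 - exp(-2 theta t)) / (2 theta), independent of x_0.
With theta = 1/4, sigma = 1/5:
  Var(X_t) = (1/5)^2 * (1 - exp(-2*1/4 t)) / (2 * 1/4) = 2/25 - 2*exp(-t/2)/25.
As t -> infinity, exp(-2*1/4 t) -> 0, so the stationary variance is sigma^2 / (2 theta) = 2/25.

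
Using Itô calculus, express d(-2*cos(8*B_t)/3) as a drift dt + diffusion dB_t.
d(-2*cos(8*B_t)/3) = (64*cos(8*B_t)/3) dt + (16*sin(8*B_t)/3) dB_t

Itô's formula for f(B_t) gives d f(B_t) = f'(B_t) dB_t + (1/2) f''(B_t) dt. Compute derivatives of f(x) = -2*cos(8*x)/3:
  f'(x)  = 16*sin(8*x)/3
  f''(x) = 128*cos(8*x)/3
Substitute x = B_t and multiply the f'' term by 1/2:
  drift     = (1/2) * (128*cos(8*x)/3) evaluated at B_t = 64*cos(8*B_t)/3
  diffusion = (16*sin(8*x)/3) evaluated at B_t = 16*sin(8*B_t)/3
Therefore d(-2*cos(8*B_t)/3) = (64*cos(8*B_t)/3) dt + (16*sin(8*B_t)/3) dB_t.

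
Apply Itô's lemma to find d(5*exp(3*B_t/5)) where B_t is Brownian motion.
d(5*exp(3*B_t/5)) = (9*exp(3*B_t/5)/10) dt + (3*exp(3*B_t/5)) dB_t

Itô's formula for f(B_t) gives d f(B_t) = f'(B_t) dB_t + (1/2) f''(B_t) dt. Compute derivatives of f(x) = 5*exp(3*x/5):
  f'(x)  = 3*exp(3*x/5)
  f''(x) = 9*exp(3*x/5)/5
Substitute x = B_t and multiply the f'' term by 1/2:
  drift     = (1/2) * (9*exp(3*x/5)/5) evaluated at B_t = 9*exp(3*B_t/5)/10
  diffusion = (3*exp(3*x/5)) evaluated at B_t = 3*exp(3*B_t/5)
Therefore d(5*exp(3*B_t/5)) = (9*exp(3*B_t/5)/10) dt + (3*exp(3*B_t/5)) dB_t.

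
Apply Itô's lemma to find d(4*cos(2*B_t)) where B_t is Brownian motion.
d(4*cos(2*B_t)) = (-8*cos(2*B_t)) dt + (-8*sin(2*B_t)) dB_t

Itô's formula for f(B_t) gives d f(B_t) = f'(B_t) dB_t + (1/2) f''(B_t) dt. Compute derivatives of f(x) = 4*cos(2*x):
  f'(x)  = -8*sin(2*x)
  f''(x) = -16*cos(2*x)
Substitute x = B_t and multiply the f'' term by 1/2:
  drift     = (1/2) * (-16*cos(2*x)) evaluated at B_t = -8*cos(2*B_t)
  diffusion = (-8*sin(2*x)) evaluated at B_t = -8*sin(2*B_t)
Therefore d(4*cos(2*B_t)) = (-8*cos(2*B_t)) dt + (-8*sin(2*B_t)) dB_t.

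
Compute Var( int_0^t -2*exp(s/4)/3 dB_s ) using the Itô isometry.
Var = 8*exp(t/2)/9 - 8/9

The Itô integral of a deterministic integrand f(s) has mean 0 because each increment f(s) * (B_{s+ds} - B_s) has mean 0. By the Itô isometry:
  Var( int_0^t f(s) dB_s ) = E[ (int_0^t f(s) dB_s)^2 ] = int_0^t f(s)^2 ds.
Here f(s) = -2*exp(s/4)/3, so f(s)^2 = 4*exp(s/2)/9. Integrate:
  int_0^t (4*exp(s/2)/9) ds = 8*exp(t/2)/9 - 8/9.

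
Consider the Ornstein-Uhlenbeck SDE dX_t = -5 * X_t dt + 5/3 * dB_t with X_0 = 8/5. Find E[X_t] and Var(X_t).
E[X_t] = 8*exp(-5*t)/5; Var(X_t) = 5/18 - 5*exp(-10*t)/18

The OU SDE dX = -theta X dt + sigma dB admits the integrating factor exp(theta t): d(exp(theta t) X_t) = sigma exp(theta t) dB_t. Integrating from 0 to t:
  X_t = x_0 * exp(-theta t) + sigma * int_0^t exp(-theta (t-s)) dB_s.
The Itô integral has mean 0 and (by the Itô isometry) variance sigma^2 * int_0^t exp(-2 theta (t - s)) ds = sigma^2 * (1 - exp(-2 theta t)) / (2 theta).
With theta = 5, sigma = 5/3, x_0 = 8/5:
  E[X_t] = 8/5 * exp(-5 t) = 8*exp(-5*t)/5
  Var(X_t) = (5/3)^2 * (1 - exp(-2*5 t)) / (2 * 5) = 5/18 - 5*exp(-10*t)/18.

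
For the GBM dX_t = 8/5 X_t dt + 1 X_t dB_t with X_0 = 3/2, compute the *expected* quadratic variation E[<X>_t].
E[<X>_t] = 15*exp(21*t/5)/28 - 15/28

<X>_t = int_0^t (1 * X_s)^2 ds. Taking expectation inside the integral: E[<X>_t] = 1^2 * int_0^t E[X_s^2] ds. For GBM, E[X_s^2] = x_0^2 * exp((2 mu + sigma^2) s). Integrating:
  E[<X>_t] = 1^2 * (3/2)^2 * (exp((2*(8/5) + 1^2) t) - 1) / (2*(8/5) + 1^2)
           = 1^2 * (3/2)^2 * (exp((21/5) t) - 1) / (21/5) = 15*exp(21*t/5)/28 - 15/28.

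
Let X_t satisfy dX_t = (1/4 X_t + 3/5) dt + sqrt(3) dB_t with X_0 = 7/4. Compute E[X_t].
E[X_t] = 83*exp(t/4)/20 - 12/5

Taking expectations and using E[dB_t] = 0, the mean m(t) = E[X_t] satisfies the ODE m'(t) = a m(t) + b with m(0) = x_0. With a = 1/4, b = 3/5, x_0 = 7/4, the solution is
  m(t) = x_0 * exp(a t) + (b/a) * (exp(a t) - 1)
       = (7/4) * exp((1/4) t) + ((3/5)/(1/4)) * (exp((1/4) t) - 1)
       = 83*exp(t/4)/20 - 12/5.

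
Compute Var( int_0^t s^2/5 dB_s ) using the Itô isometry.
Var = t^5/125

The Itô integral of a deterministic integrand f(s) has mean 0 because each increment f(s) * (B_{s+ds} - B_s) has mean 0. By the Itô isometry:
  Var( int_0^t f(s) dB_s ) = E[ (int_0^t f(s) dB_s)^2 ] = int_0^t f(s)^2 ds.
Here f(s) = s^2/5, so f(s)^2 = s^4/25. Integrate:
  int_0^t (s^4/25) ds = t^5/125.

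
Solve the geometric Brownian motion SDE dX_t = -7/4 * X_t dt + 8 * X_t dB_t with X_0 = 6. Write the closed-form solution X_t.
X_t = 6 * exp((-135/4) * t + (8) * B_t)

For GBM dX = mu X dt + sigma X dB with X_0 = x_0, apply Itô to Y = log X: dY = (mu - sigma^2/2) dt + sigma dB, so Y_t = log(x_0) + (mu - sigma^2/2) t + sigma B_t and hence X_t = x_0 * exp((mu - sigma^2/2) t + sigma B_t).
With mu = -7/4, sigma = 8, x_0 = 6, this gives:
  X_t = 6 * exp((-135/4) * t + (8) * B_t).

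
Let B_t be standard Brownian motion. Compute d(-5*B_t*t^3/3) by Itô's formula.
d(-5*B_t*t^3/3) = (-5*B_t*t^2) dt + (-5*t^3/3) dB_t

Itô's formula for f(t, x): d f(t, B_t) = (f_t + (1/2) f_xx) dt + f_x dB_t. Compute partials of f(t, x) = -5*t^3*x/3:
  f_t(t,x)  = -5*t^2*x
  f_x(t,x)  = -5*t^3/3
  f_xx(t,x) = 0
Assemble drift = f_t + (1/2) f_xx = -5*t^2*x and diffusion = f_x = -5*t^3/3. Substituting x = B_t:
  d(-5*B_t*t^3/3) = (-5*B_t*t^2) dt + (-5*t^3/3) dB_t.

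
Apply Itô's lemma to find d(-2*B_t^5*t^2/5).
d(-2*B_t^5*t^2/5) = (4*B_t^3*t*(-B_t^2 - 5*t)/5) dt + (-2*B_t^4*t^2) dB_t

Itô's formula for f(t, x): d f(t, B_t) = (f_t + (1/2) f_xx) dt + f_x dB_t. Compute partials of f(t, x) = -2*t^2*x^5/5:
  f_t(t,x)  = -4*t*x^5/5
  f_x(t,x)  = -2*t^2*x^4
  f_xx(t,x) = -8*t^2*x^3
Assemble drift = f_t + (1/2) f_xx = 4*t*x^3*(-5*t - x^2)/5 and diffusion = f_x = -2*t^2*x^4. Substituting x = B_t:
  d(-2*B_t^5*t^2/5) = (4*B_t^3*t*(-B_t^2 - 5*t)/5) dt + (-2*B_t^4*t^2) dB_t.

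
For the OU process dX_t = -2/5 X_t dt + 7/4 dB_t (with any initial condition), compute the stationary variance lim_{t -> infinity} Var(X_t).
lim Var(X_t) = 245/64

The OU SDE dX = -theta X dt + sigma dB admits the integrating factor exp(theta t): d(exp(theta t) X_t) = sigma exp(theta t) dB_t. Integrating from 0 to t gives X_t = x_0 * exp(-theta t) + sigma * int_0^t exp(-theta (t-s)) dB_s for any initial x_0. The Itô integral has variance (by the Itô isometry) sigma^2 * int_0^t exp(-2 theta (t - s)) ds = sigma^2 * (1 - exp(-2 theta t)) / (2 theta), independent of x_0.
With theta = 2/5, sigma = 7/4:
  Var(X_t) = (7/4)^2 * (1 - exp(-2*2/5 t)) / (2 * 2/5) = 245/64 - 245*exp(-4*t/5)/64.
As t -> infinity, exp(-2*2/5 t) -> 0, so the stationary variance is sigma^2 / (2 theta) = 245/64.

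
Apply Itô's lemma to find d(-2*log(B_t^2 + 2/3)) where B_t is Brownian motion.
d(-2*log(B_t^2 + 2/3)) = (6*(3*B_t^2 - 2)/(3*B_t^2 + 2)^2) dt + (-12*B_t/(3*B_t^2 + 2)) dB_t

Itô's formula for f(B_t) gives d f(B_t) = f'(B_t) dB_t + (1/2) f''(B_t) dt. Compute derivatives of f(x) = -2*log(x^2 + 2/3):
  f'(x)  = -12*x/(3*x^2 + 2)
  f''(x) = 12*(3*x^2 - 2)/(3*x^2 + 2)^2
Substitute x = B_t and multiply the f'' term by 1/2:
  drift     = (1/2) * (12*(3*x^2 - 2)/(3*x^2 + 2)^2) evaluated at B_t = 6*(3*B_t^2 - 2)/(3*B_t^2 + 2)^2
  diffusion = (-12*x/(3*x^2 + 2)) evaluated at B_t = -12*B_t/(3*B_t^2 + 2)
Therefore d(-2*log(B_t^2 + 2/3)) = (6*(3*B_t^2 - 2)/(3*B_t^2 + 2)^2) dt + (-12*B_t/(3*B_t^2 + 2)) dB_t.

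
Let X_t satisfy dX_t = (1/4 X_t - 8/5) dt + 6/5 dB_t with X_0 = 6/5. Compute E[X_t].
E[X_t] = 32/5 - 26*exp(t/4)/5

Taking expectations and using E[dB_t] = 0, the mean m(t) = E[X_t] satisfies the ODE m'(t) = a m(t) + b with m(0) = x_0. With a = 1/4, b = -8/5, x_0 = 6/5, the solution is
  m(t) = x_0 * exp(a t) + (b/a) * (exp(a t) - 1)
       = (6/5) * exp((1/4) t) + ((-8/5)/(1/4)) * (exp((1/4) t) - 1)
       = 32/5 - 26*exp(t/4)/5.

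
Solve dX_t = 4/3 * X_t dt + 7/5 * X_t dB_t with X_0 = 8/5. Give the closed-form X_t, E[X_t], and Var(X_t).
X_t = 8/5 * exp((53/150) t + (7/5) B_t); E[X_t] = 8*exp(4*t/3)/5; Var(X_t) = 64*(exp(49*t/25) - 1)*exp(8*t/3)/25

For GBM dX = mu X dt + sigma X dB with X_0 = x_0, apply Itô to Y = log X: dY = (mu - sigma^2/2) dt + sigma dB, so Y_t = log(x_0) + (mu - sigma^2/2) t + sigma B_t and hence X_t = x_0 * exp((mu - sigma^2/2) t + sigma B_t).
With mu = 4/3, sigma = 7/5, x_0 = 8/5, this gives:
  X_t = 8/5 * exp((53/150) * t + (7/5) * B_t).
Since sigma*B_t ~ Normal(0, sigma^2 t), E[exp(sigma*B_t)] = exp(sigma^2 t / 2); so E[X_t] = x_0 * exp((mu - sigma^2/2) t) * exp(sigma^2 t / 2) = x_0 * exp(mu t) = 8*exp(4*t/3)/5.
Var(X_t) = E[X_t^2] - (E[X_t])^2 = x_0^2 * exp(2 mu t) * (exp(sigma^2 t) - 1) = 64*(exp(49*t/25) - 1)*exp(8*t/3)/25.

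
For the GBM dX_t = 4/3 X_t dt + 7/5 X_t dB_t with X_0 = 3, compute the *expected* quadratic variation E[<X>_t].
E[<X>_t] = 1323*exp(347*t/75)/347 - 1323/347

<X>_t = int_0^t ((7/5) * X_s)^2 ds. Taking expectation inside the integral: E[<X>_t] = (7/5)^2 * int_0^t E[X_s^2] ds. For GBM, E[X_s^2] = x_0^2 * exp((2 mu + sigma^2) s). Integrating:
  E[<X>_t] = (7/5)^2 * 3^2 * (exp((2*(4/3) + (7/5)^2) t) - 1) / (2*(4/3) + (7/5)^2)
           = (7/5)^2 * 3^2 * (exp((347/75) t) - 1) / (347/75) = 1323*exp(347*t/75)/347 - 1323/347.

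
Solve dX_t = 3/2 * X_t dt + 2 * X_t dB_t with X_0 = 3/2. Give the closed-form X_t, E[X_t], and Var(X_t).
X_t = 3/2 * exp((-1/2) t + (2) B_t); E[X_t] = 3*exp(3*t/2)/2; Var(X_t) = 9*(exp(4*t) - 1)*exp(3*t)/4

For GBM dX = mu X dt + sigma X dB with X_0 = x_0, apply Itô to Y = log X: dY = (mu - sigma^2/2) dt + sigma dB, so Y_t = log(x_0) + (mu - sigma^2/2) t + sigma B_t and hence X_t = x_0 * exp((mu - sigma^2/2) t + sigma B_t).
With mu = 3/2, sigma = 2, x_0 = 3/2, this gives:
  X_t = 3/2 * exp((-1/2) * t + (2) * B_t).
Since sigma*B_t ~ Normal(0, sigma^2 t), E[exp(sigma*B_t)] = exp(sigma^2 t / 2); so E[X_t] = x_0 * exp((mu - sigma^2/2) t) * exp(sigma^2 t / 2) = x_0 * exp(mu t) = 3*exp(3*t/2)/2.
Var(X_t) = E[X_t^2] - (E[X_t])^2 = x_0^2 * exp(2 mu t) * (exp(sigma^2 t) - 1) = 9*(exp(4*t) - 1)*exp(3*t)/4.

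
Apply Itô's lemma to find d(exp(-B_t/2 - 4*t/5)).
d(exp(-B_t/2 - 4*t/5)) = (-27*exp(-B_t/2 - 4*t/5)/40) dt + (-exp(-B_t/2 - 4*t/5)/2) dB_t

Itô's formula for f(t, x): d f(t, B_t) = (f_t + (1/2) f_xx) dt + f_x dB_t. Compute partials of f(t, x) = exp(-4*t/5 - x/2):
  f_t(t,x)  = -4*exp(-4*t/5 - x/2)/5
  f_x(t,x)  = -exp(-4*t/5 - x/2)/2
  f_xx(t,x) = exp(-4*t/5 - x/2)/4
Assemble drift = f_t + (1/2) f_xx = -27*exp(-4*t/5 - x/2)/40 and diffusion = f_x = -exp(-4*t/5 - x/2)/2. Substituting x = B_t:
  d(exp(-B_t/2 - 4*t/5)) = (-27*exp(-B_t/2 - 4*t/5)/40) dt + (-exp(-B_t/2 - 4*t/5)/2) dB_t.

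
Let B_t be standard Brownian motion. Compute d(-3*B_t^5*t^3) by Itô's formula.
d(-3*B_t^5*t^3) = (B_t^3*t^2*(-9*B_t^2 - 30*t)) dt + (-15*B_t^4*t^3) dB_t

Itô's formula for f(t, x): d f(t, B_t) = (f_t + (1/2) f_xx) dt + f_x dB_t. Compute partials of f(t, x) = -3*t^3*x^5:
  f_t(t,x)  = -9*t^2*x^5
  f_x(t,x)  = -15*t^3*x^4
  f_xx(t,x) = -60*t^3*x^3
Assemble drift = f_t + (1/2) f_xx = t^2*x^3*(-30*t - 9*x^2) and diffusion = f_x = -15*t^3*x^4. Substituting x = B_t:
  d(-3*B_t^5*t^3) = (B_t^3*t^2*(-9*B_t^2 - 30*t)) dt + (-15*B_t^4*t^3) dB_t.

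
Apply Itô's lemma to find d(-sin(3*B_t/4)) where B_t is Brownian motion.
d(-sin(3*B_t/4)) = (9*sin(3*B_t/4)/32) dt + (-3*cos(3*B_t/4)/4) dB_t

Itô's formula for f(B_t) gives d f(B_t) = f'(B_t) dB_t + (1/2) f''(B_t) dt. Compute derivatives of f(x) = -sin(3*x/4):
  f'(x)  = -3*cos(3*x/4)/4
  f''(x) = 9*sin(3*x/4)/16
Substitute x = B_t and multiply the f'' term by 1/2:
  drift     = (1/2) * (9*sin(3*x/4)/16) evaluated at B_t = 9*sin(3*B_t/4)/32
  diffusion = (-3*cos(3*x/4)/4) evaluated at B_t = -3*cos(3*B_t/4)/4
Therefore d(-sin(3*B_t/4)) = (9*sin(3*B_t/4)/32) dt + (-3*cos(3*B_t/4)/4) dB_t.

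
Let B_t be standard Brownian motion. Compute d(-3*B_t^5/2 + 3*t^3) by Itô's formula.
d(-3*B_t^5/2 + 3*t^3) = (-15*B_t^3 + 9*t^2) dt + (-15*B_t^4/2) dB_t

Itô's formula for f(t, x): d f(t, B_t) = (f_t + (1/2) f_xx) dt + f_x dB_t. Compute partials of f(t, x) = 3*t^3 - 3*x^5/2:
  f_t(t,x)  = 9*t^2
  f_x(t,x)  = -15*x^4/2
  f_xx(t,x) = -30*x^3
Assemble drift = f_t + (1/2) f_xx = 9*t^2 - 15*x^3 and diffusion = f_x = -15*x^4/2. Substituting x = B_t:
  d(-3*B_t^5/2 + 3*t^3) = (-15*B_t^3 + 9*t^2) dt + (-15*B_t^4/2) dB_t.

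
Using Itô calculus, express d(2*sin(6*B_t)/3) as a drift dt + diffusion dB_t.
d(2*sin(6*B_t)/3) = (-12*sin(6*B_t)) dt + (4*cos(6*B_t)) dB_t

Itô's formula for f(B_t) gives d f(B_t) = f'(B_t) dB_t + (1/2) f''(B_t) dt. Compute derivatives of f(x) = 2*sin(6*x)/3:
  f'(x)  = 4*cos(6*x)
  f''(x) = -24*sin(6*x)
Substitute x = B_t and multiply the f'' term by 1/2:
  drift     = (1/2) * (-24*sin(6*x)) evaluated at B_t = -12*sin(6*B_t)
  diffusion = (4*cos(6*x)) evaluated at B_t = 4*cos(6*B_t)
Therefore d(2*sin(6*B_t)/3) = (-12*sin(6*B_t)) dt + (4*cos(6*B_t)) dB_t.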